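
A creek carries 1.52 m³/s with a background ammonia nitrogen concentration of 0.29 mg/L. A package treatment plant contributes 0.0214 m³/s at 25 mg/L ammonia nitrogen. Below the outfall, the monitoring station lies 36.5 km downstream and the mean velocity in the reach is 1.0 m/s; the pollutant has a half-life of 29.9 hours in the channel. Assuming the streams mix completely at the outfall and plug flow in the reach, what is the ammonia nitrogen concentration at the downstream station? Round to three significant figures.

0.500 mg/L

Mixed concentration C = ΣQC/ΣQ = (1.520·0.2900 + 0.02140·25.00) / 1.541 = 0.9758/1.541 = 0.6331 mg/L.
Travel time t = 36.5·1000 / 1.0 = 36500 s = 10.14 h.
Half-life 29.9 h → k = ln 2 / 29.9 = 0.02318 h⁻¹ = 0.5564 d⁻¹.
Applying C = C₀e^(−kt): 0.6331 × 0.7905 = 0.5005 mg/L.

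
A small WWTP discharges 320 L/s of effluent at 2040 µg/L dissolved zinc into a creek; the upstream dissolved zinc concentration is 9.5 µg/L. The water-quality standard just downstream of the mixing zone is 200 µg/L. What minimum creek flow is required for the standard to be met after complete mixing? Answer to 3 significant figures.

3090 L/s

Set C_mix = 200: (Q·9.500 + 320.0·2040) / (Q + 320.0) = 200
→ Q = 320.0·(2040 − 200)/(200 − 9.500) = 3091 L/s.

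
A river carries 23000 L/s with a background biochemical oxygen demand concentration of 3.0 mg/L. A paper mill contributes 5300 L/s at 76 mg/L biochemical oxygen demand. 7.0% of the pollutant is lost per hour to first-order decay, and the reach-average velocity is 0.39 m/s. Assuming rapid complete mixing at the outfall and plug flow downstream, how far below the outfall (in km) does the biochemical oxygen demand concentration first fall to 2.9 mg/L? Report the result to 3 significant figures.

33.8 km

Conservation of mass: C = (23000·3.000 + 5300·76.00) / 28300 = 471800/28300 = 16.67 mg/L.
7.0%/h lost → k = −ln(1 − 0.07) = 0.07257 h⁻¹.
Set 16.67·exp(−k·t) = 2.9 → t = ln(16.67/2.9)/k = 86760 s = 24.10 h.
Distance = v·t = 0.39·86760 = 33840 m = 33.84 km.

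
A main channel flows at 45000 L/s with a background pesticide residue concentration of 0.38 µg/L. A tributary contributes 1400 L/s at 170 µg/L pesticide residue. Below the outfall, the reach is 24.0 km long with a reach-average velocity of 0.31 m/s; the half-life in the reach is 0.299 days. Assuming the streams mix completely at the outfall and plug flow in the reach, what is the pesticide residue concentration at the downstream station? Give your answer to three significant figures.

0.689 µg/L

After mixing, C = (45000·0.3800 + 1400·170.0) / 46400 = 255100/46400 = 5.498 µg/L.
Travel time t = 24.0·1000 / 0.31 = 77420 s = 21.51 h.
Half-life 0.299 d → k = ln 2 / 0.299 = 2.318 d⁻¹.
Applying C = C₀e^(−kt): 5.498 × 0.1253 = 0.6887 µg/L.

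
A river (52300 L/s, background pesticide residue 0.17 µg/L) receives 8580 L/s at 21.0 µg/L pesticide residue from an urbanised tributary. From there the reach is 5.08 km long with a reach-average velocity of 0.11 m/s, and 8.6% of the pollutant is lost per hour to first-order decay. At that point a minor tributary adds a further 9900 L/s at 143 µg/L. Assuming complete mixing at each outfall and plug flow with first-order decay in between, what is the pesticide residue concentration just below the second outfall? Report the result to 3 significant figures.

Mass balance: C = (52300·0.1700 + 8580·21.00) / 60880 = 189100/60880 = 3.106 µg/L; combined flow 60880 L/s.
Travel time t = 5.08·1000 / 0.11 = 46180 s = 12.83 h.
8.6%/h lost → k = −ln(1 − 0.086) = 0.08992 h⁻¹.
First-order decay: C = 3.106·exp(−k·t) = 3.106·0.3155 = 0.9798 µg/L.
Second outfall: C = (60880·0.9798 + 9900·143.0)/70780 = 20.84 µg/L.

20.8 µg/L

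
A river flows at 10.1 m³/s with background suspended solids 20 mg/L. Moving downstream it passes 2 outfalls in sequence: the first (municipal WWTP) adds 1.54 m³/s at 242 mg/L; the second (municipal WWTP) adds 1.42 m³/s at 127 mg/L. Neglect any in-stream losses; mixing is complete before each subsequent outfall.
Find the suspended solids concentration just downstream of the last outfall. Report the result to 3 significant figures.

57.8 mg/L

Outfall 1: combined Q = 11.64 m³/s; C = (10.10·20.00 + 1.540·242.0)/11.64 = 49.37 mg/L.
Outfall 2: combined Q = 13.06 m³/s; C = (11.64·49.37 + 1.420·127.0)/13.06 = 57.81 mg/L.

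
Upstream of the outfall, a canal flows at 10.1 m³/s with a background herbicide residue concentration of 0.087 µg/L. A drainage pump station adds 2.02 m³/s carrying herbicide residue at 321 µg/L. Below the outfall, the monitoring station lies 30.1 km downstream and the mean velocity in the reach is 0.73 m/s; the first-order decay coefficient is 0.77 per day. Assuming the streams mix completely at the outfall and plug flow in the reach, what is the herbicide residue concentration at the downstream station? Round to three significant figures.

Flow-weighted average: C = (10.10·0.08700 + 2.020·321.0) / 12.12 = 649.3/12.12 = 53.57 µg/L.
Travel time t = 30.1·1000 / 0.73 = 41230 s = 11.45 h.
After decay, C = 53.57 × e^(−kt) = 53.57 × 0.6925 = 37.10 µg/L.

37.1 µg/L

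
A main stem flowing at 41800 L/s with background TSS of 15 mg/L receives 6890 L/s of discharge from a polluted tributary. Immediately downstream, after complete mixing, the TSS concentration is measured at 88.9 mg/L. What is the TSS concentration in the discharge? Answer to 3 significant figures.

Mass balance: 41800·15.00 + 6890·Cₑ = 48690·88.90
→ Cₑ = (48690·88.90 − 41800·15.00) / 6890 = 537.2 mg/L.

537 mg/L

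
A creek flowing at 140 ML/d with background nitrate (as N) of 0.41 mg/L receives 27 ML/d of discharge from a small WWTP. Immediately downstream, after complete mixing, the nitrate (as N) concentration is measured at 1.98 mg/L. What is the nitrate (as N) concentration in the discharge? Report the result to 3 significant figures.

10.1 mg/L

Mass balance: 140.0·0.4100 + 27.00·Cₑ = 167.0·1.980
→ Cₑ = (167.0·1.980 − 140.0·0.4100) / 27.00 = 10.12 mg/L.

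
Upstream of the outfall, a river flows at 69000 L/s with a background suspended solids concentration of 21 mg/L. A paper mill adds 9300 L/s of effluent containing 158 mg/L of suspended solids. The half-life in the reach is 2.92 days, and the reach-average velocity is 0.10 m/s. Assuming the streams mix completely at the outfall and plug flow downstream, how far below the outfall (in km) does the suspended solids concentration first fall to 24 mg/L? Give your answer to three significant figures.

Flow-weighted average: C = (69000·21.00 + 9300·158.0) / 78300 = 2918000/78300 = 37.27 mg/L.
Half-life 2.92 d → k = ln 2 / 2.92 = 0.2374 d⁻¹.
Set 37.27·exp(−k·t) = 24 → t = ln(37.27/24)/k = 160200 s = 44.50 h.
Distance = v·t = 0.10·160200 = 16020 m = 16.02 km.

16.0 km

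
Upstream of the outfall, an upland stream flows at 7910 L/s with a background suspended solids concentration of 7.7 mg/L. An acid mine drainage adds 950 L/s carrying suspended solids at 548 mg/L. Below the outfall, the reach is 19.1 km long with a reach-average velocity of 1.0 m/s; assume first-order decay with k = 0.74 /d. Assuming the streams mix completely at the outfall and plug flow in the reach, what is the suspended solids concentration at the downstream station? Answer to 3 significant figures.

55.7 mg/L

Mixed concentration C = ΣQC/ΣQ = (7910·7.700 + 950.0·548.0) / 8860 = 581500/8860 = 65.63 mg/L.
Travel time t = 19.1·1000 / 1.0 = 19100 s = 5.306 h.
Decay over the reach: 65.63·exp(−kt) = 65.63·0.8491 = 55.73 mg/L.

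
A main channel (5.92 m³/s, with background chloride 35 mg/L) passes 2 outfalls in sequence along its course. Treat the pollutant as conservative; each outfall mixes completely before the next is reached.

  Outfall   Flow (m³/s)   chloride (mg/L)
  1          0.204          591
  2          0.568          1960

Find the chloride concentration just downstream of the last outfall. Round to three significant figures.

Outfall 1: combined Q = 6.124 m³/s; C = (5.920·35.00 + 0.2040·591.0)/6.124 = 53.52 mg/L.
Outfall 2: combined Q = 6.692 m³/s; C = (6.124·53.52 + 0.5680·1960)/6.692 = 215.3 mg/L.

215 mg/L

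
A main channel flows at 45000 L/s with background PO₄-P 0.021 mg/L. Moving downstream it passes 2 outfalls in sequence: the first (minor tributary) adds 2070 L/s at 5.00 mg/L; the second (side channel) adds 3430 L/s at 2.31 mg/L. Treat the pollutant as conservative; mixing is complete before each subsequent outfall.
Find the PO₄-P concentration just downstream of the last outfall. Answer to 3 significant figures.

After outfall 1: Q = 45000 + 2070 = 47070 L/s; C = (45000·0.02100 + 2070·5.000)/47070 = 0.2400 mg/L.
After outfall 2: Q = 47070 + 3430 = 50500 L/s; C = (47070·0.2400 + 3430·2.310)/50500 = 0.3806 mg/L.

0.381 mg/L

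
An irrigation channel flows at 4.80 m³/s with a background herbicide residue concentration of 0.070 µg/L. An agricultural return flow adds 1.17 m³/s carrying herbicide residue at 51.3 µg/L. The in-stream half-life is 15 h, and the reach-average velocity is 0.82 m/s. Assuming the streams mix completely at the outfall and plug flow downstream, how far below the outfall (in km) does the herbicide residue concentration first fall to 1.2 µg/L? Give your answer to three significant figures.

136 km

Mixed concentration C = ΣQC/ΣQ = (4.800·0.07000 + 1.170·51.30) / 5.970 = 60.36/5.970 = 10.11 µg/L.
Half-life 15 h → k = ln 2 / 15 = 0.04621 h⁻¹ = 1.109 d⁻¹.
Set 10.11·exp(−k·t) = 1.2 → t = ln(10.11/1.2)/k = 166000 s = 46.12 h.
Distance = v·t = 0.82·166000 = 136100 m = 136.1 km.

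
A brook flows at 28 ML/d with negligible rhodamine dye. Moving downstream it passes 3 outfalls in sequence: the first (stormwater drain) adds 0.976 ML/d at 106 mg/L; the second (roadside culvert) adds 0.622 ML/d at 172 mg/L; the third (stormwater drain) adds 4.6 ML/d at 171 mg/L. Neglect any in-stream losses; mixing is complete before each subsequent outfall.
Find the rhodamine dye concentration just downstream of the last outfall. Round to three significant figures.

Below outfall 1: Q → 28.98 ML/d, C = (28.00·0 + 0.9760·106.0)/28.98 = 3.570 mg/L.
Below outfall 2: Q → 29.60 ML/d, C = (28.98·3.570 + 0.6220·172.0)/29.60 = 7.110 mg/L.
Below outfall 3: Q → 34.20 ML/d, C = (29.60·7.110 + 4.600·171.0)/34.20 = 29.15 mg/L.

29.2 mg/L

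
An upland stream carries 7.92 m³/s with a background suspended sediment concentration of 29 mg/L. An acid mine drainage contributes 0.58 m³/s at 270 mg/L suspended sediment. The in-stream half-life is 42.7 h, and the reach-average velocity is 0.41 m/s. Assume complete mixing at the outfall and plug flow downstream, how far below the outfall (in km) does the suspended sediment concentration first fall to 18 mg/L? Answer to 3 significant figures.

Mass balance: C = (7.920·29.00 + 0.5800·270.0) / 8.500 = 386.3/8.500 = 45.44 mg/L.
Half-life 42.7 h → k = ln 2 / 42.7 = 0.01623 h⁻¹ = 0.3896 d⁻¹.
Set 45.44·exp(−k·t) = 18 → t = ln(45.44/18)/k = 205400 s = 57.05 h.
Distance = v·t = 0.41·205400 = 84210 m = 84.21 km.

84.2 km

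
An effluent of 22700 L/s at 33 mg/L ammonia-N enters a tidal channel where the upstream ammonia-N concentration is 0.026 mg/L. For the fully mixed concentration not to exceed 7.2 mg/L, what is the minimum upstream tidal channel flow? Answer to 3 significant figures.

Set C_mix = 7.2: (Q·0.02600 + 22700·33.00) / (Q + 22700) = 7.2
→ Q = 22700·(33.00 − 7.2)/(7.2 − 0.02600) = 81640 L/s.

81600 L/s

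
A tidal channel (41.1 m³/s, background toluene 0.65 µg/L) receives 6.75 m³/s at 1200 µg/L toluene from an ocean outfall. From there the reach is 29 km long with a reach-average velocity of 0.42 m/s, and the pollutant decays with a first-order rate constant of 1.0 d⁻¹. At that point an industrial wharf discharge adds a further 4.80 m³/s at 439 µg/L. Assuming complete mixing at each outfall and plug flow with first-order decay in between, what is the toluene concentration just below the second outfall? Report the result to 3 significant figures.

109 µg/L

Flow-weighted average: C = (41.10·0.6500 + 6.750·1200) / 47.85 = 8127/47.85 = 169.8 µg/L; combined flow 47.85 m³/s.
Travel time t = 29·1000 / 0.42 = 69050 s = 19.18 h.
Decay over the reach: 169.8·exp(−kt) = 169.8·0.4497 = 76.38 µg/L.
Second outfall: C = (47.85·76.38 + 4.800·439.0)/52.65 = 109.4 µg/L.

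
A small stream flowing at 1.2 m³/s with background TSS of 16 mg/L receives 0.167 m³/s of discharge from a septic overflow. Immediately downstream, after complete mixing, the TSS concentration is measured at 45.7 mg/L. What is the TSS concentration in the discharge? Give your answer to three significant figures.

259 mg/L

Mass balance: 1.200·16.00 + 0.1670·Cₑ = 1.367·45.70
→ Cₑ = (1.367·45.70 − 1.200·16.00) / 0.1670 = 259.1 mg/L.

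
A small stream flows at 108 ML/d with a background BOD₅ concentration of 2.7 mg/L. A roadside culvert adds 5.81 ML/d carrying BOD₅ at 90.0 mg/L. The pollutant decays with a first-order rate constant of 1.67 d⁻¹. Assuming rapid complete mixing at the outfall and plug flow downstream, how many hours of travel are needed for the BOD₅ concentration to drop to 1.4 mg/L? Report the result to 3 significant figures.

Conservation of mass: C = (108.0·2.700 + 5.810·90.00) / 113.8 = 814.5/113.8 = 7.157 mg/L.
7.157·exp(−k·t) = 1.4 → t = ln(7.157/1.4)/k = 84410 s = 23.45 h.

23.4 h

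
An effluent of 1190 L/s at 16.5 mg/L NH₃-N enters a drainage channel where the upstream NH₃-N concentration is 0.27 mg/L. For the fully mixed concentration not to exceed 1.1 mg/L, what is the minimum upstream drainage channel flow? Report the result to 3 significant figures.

22100 L/s

Set C_mix = 1.1: (Q·0.2700 + 1190·16.50) / (Q + 1190) = 1.1
→ Q = 1190·(16.50 − 1.1)/(1.1 − 0.2700) = 22080 L/s.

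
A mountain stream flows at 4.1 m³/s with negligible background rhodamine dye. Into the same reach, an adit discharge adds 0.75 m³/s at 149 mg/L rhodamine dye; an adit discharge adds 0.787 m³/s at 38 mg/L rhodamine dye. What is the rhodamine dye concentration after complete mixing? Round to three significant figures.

25.1 mg/L

Mass balance: C = (4.100·0 + 0.7500·149.0 + 0.7870·38.00) / 5.637 = 141.7/5.637 = 25.13 mg/L.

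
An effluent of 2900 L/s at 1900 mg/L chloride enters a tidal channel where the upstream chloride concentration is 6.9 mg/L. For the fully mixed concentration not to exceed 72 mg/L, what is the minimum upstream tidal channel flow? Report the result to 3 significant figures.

81400 L/s

Set C_mix = 72: (Q·6.900 + 2900·1900) / (Q + 2900) = 72
→ Q = 2900·(1900 − 72)/(72 − 6.900) = 81430 L/s.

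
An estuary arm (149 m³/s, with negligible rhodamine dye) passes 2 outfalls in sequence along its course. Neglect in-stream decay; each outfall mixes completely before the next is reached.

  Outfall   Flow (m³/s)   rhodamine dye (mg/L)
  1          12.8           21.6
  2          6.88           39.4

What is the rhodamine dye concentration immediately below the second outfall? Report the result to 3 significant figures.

Outfall 1: combined Q = 161.8 m³/s; C = (149.0·0 + 12.80·21.60)/161.8 = 1.709 mg/L.
Outfall 2: combined Q = 168.7 m³/s; C = (161.8·1.709 + 6.880·39.40)/168.7 = 3.246 mg/L.

3.25 mg/L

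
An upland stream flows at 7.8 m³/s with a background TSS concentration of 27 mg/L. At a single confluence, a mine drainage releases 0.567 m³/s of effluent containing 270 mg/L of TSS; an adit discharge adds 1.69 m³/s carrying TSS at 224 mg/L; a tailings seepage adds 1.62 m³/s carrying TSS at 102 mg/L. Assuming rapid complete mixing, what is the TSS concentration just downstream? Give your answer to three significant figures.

Mixed concentration C = ΣQC/ΣQ = (7.800·27.00 + 0.5670·270.0 + 1.690·224.0 + 1.620·102.0) / 11.68 = 907.5/11.68 = 77.72 mg/L.

77.7 mg/L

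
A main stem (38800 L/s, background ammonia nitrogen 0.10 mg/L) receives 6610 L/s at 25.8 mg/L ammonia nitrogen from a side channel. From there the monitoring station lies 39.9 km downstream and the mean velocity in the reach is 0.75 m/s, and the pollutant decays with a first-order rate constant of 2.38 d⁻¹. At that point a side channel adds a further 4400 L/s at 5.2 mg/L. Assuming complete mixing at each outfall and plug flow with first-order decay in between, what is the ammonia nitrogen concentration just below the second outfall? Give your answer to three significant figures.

1.27 mg/L

Mass balance: C = (38800·0.1000 + 6610·25.80) / 45410 = 174400/45410 = 3.841 mg/L; combined flow 45410 L/s.
Travel time t = 39.9·1000 / 0.75 = 53200 s = 14.78 h.
Decay over the reach: 3.841·exp(−kt) = 3.841·0.2310 = 0.8872 mg/L.
Second outfall: C = (45410·0.8872 + 4400·5.200)/49810 = 1.268 mg/L.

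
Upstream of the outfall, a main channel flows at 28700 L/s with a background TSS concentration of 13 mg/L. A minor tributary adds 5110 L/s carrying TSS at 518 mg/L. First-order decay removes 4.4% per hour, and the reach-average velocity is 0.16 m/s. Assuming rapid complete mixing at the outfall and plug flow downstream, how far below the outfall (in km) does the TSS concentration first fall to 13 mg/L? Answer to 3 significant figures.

24.7 km

Mixed concentration C = ΣQC/ΣQ = (28700·13.00 + 5110·518.0) / 33810 = 3020000/33810 = 89.33 mg/L.
4.4%/h lost → k = −ln(1 − 0.044) = 0.04500 h⁻¹.
Set 89.33·exp(−k·t) = 13 → t = ln(89.33/13)/k = 154200 s = 42.83 h.
Distance = v·t = 0.16·154200 = 24670 m = 24.67 km.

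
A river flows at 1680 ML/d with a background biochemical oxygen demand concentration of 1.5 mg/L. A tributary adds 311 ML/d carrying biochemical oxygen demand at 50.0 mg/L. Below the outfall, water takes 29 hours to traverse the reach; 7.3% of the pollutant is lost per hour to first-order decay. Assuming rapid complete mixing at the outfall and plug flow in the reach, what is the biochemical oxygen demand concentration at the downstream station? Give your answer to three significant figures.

Mass balance: C = (1680·1.500 + 311.0·50.00) / 1991 = 18070/1991 = 9.076 mg/L.
7.3%/h lost → k = −ln(1 − 0.073) = 0.07580 h⁻¹.
After decay, C = 9.076 × e^(−kt) = 9.076 × 0.1110 = 1.007 mg/L.

1.01 mg/L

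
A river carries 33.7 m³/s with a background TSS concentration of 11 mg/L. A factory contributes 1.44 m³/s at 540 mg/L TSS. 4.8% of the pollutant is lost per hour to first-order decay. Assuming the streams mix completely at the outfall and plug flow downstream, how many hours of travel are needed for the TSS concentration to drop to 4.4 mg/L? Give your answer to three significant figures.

Flow-weighted average: C = (33.70·11.00 + 1.440·540.0) / 35.14 = 1148/35.14 = 32.68 mg/L.
4.8%/h lost → k = −ln(1 − 0.048) = 0.04919 h⁻¹.
32.68·exp(−k·t) = 4.4 → t = ln(32.68/4.4)/k = 146700 s = 40.76 h.

40.8 h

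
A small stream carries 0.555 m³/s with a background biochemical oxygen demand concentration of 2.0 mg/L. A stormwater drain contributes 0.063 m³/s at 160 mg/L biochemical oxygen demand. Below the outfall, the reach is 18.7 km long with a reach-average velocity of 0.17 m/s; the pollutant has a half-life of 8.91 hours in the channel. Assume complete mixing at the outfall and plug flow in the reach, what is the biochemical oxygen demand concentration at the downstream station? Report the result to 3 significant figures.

Flow-weighted average: C = (0.5550·2.000 + 0.06300·160.0) / 0.6180 = 11.19/0.6180 = 18.11 mg/L.
Travel time t = 18.7·1000 / 0.17 = 110000 s = 30.56 h.
Half-life 8.91 h → k = ln 2 / 8.91 = 0.07779 h⁻¹ = 1.867 d⁻¹.
After decay, C = 18.11 × e^(−kt) = 18.11 × 0.09282 = 1.681 mg/L.

1.68 mg/L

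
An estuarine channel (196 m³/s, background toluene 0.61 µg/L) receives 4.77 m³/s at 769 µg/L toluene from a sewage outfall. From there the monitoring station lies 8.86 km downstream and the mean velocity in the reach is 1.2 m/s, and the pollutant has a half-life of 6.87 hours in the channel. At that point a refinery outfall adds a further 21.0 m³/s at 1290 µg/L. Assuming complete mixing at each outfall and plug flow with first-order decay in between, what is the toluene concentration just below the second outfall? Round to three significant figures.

After mixing, C = (196.0·0.6100 + 4.770·769.0) / 200.8 = 3788/200.8 = 18.87 µg/L; combined flow 200.8 m³/s.
Travel time t = 8.86·1000 / 1.2 = 7383 s = 2.051 h.
Half-life 6.87 h → k = ln 2 / 6.87 = 0.1009 h⁻¹ = 2.421 d⁻¹.
First-order decay: C = 18.87·exp(−k·t) = 18.87·0.8131 = 15.34 µg/L.
Second outfall: C = (200.8·15.34 + 21.00·1290)/221.8 = 136.0 µg/L.

136 µg/L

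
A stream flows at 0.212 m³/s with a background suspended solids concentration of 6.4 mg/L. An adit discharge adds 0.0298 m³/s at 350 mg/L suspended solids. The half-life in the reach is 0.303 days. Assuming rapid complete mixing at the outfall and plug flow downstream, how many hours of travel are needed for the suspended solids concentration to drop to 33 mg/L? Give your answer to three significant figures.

Mass balance: C = (0.2120·6.400 + 0.02980·350.0) / 0.2418 = 11.79/0.2418 = 48.75 mg/L.
Half-life 0.303 d → k = ln 2 / 0.303 = 2.288 d⁻¹.
48.75·exp(−k·t) = 33 → t = ln(48.75/33)/k = 14730 s = 4.093 h.

4.09 h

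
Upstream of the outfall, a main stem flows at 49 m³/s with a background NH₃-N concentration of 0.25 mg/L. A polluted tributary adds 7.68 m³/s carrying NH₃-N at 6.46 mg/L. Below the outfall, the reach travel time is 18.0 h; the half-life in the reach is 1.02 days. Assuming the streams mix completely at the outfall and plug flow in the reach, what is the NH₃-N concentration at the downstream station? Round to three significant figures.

Conservation of mass: C = (49.00·0.2500 + 7.680·6.460) / 56.68 = 61.86/56.68 = 1.091 mg/L.
Half-life 1.02 d → k = ln 2 / 1.02 = 0.6796 d⁻¹.
After decay, C = 1.091 × e^(−kt) = 1.091 × 0.6007 = 0.6556 mg/L.

0.656 mg/L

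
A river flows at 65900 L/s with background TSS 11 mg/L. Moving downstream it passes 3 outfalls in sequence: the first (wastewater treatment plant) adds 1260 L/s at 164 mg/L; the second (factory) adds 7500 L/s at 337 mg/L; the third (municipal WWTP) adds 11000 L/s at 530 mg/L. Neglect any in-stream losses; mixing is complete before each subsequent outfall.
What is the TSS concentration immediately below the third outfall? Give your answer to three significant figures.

108 mg/L

After outfall 1: Q = 65900 + 1260 = 67160 L/s; C = (65900·11.00 + 1260·164.0)/67160 = 13.87 mg/L.
After outfall 2: Q = 67160 + 7500 = 74660 L/s; C = (67160·13.87 + 7500·337.0)/74660 = 46.33 mg/L.
After outfall 3: Q = 74660 + 11000 = 85660 L/s; C = (74660·46.33 + 11000·530.0)/85660 = 108.4 mg/L.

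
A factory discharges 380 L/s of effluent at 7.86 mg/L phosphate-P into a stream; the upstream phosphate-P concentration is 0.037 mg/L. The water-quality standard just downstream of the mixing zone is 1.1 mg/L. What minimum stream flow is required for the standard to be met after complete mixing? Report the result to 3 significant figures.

Set C_mix = 1.1: (Q·0.03700 + 380.0·7.860) / (Q + 380.0) = 1.1
→ Q = 380.0·(7.860 − 1.1)/(1.1 − 0.03700) = 2417 L/s.

2420 L/s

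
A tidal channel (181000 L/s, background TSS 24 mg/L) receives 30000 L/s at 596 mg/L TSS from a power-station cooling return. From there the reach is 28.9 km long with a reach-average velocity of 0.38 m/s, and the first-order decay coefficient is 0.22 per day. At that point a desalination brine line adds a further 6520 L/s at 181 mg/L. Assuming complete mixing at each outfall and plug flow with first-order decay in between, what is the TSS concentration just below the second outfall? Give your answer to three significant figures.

89.6 mg/L

Conservation of mass: C = (181000·24.00 + 30000·596.0) / 211000 = 22220000/211000 = 105.3 mg/L; combined flow 211000 L/s.
Travel time t = 28.9·1000 / 0.38 = 76050 s = 21.13 h.
First-order decay: C = 105.3·exp(−k·t) = 105.3·0.8239 = 86.78 mg/L.
At the second outfall, C = (211000·86.78 + 6520·181.0) / (211000 + 6520) = 89.61 mg/L.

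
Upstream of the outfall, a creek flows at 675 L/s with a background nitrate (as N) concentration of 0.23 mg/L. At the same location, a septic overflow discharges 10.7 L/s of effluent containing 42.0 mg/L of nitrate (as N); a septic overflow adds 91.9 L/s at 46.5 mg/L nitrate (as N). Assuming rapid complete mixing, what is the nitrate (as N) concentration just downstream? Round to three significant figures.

6.27 mg/L

After mixing, C = (675.0·0.2300 + 10.70·42.00 + 91.90·46.50) / 777.6 = 4878/777.6 = 6.273 mg/L.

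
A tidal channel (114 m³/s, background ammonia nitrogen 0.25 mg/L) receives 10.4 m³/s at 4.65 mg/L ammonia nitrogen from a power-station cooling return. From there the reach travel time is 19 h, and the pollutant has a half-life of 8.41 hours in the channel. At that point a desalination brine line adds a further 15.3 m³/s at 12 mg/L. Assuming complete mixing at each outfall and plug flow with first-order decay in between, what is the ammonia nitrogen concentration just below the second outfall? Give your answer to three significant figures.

1.43 mg/L

Mass balance: C = (114.0·0.2500 + 10.40·4.650) / 124.4 = 76.86/124.4 = 0.6178 mg/L; combined flow 124.4 m³/s.
Half-life 8.41 h → k = ln 2 / 8.41 = 0.08242 h⁻¹ = 1.978 d⁻¹.
Decay over the reach: 0.6178·exp(−kt) = 0.6178·0.2089 = 0.1291 mg/L.
At the second outfall, C = (124.4·0.1291 + 15.30·12.00) / (124.4 + 15.30) = 1.429 mg/L.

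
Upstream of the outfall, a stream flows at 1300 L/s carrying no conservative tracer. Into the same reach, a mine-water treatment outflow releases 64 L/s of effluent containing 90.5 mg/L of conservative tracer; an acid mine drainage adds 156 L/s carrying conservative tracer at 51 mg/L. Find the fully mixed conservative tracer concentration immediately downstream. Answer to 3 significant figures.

9.04 mg/L

Mixed concentration C = ΣQC/ΣQ = (1300·0 + 64.00·90.50 + 156.0·51.00) / 1520 = 13750/1520 = 9.045 mg/L.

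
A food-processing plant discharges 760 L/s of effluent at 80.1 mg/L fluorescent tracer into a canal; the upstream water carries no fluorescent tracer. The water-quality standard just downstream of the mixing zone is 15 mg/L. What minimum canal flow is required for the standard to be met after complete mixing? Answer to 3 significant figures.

3300 L/s

Set C_mix = 15: (Q·0 + 760.0·80.10) / (Q + 760.0) = 15
→ Q = 760.0·(80.10 − 15)/(15 − 0) = 3298 L/s.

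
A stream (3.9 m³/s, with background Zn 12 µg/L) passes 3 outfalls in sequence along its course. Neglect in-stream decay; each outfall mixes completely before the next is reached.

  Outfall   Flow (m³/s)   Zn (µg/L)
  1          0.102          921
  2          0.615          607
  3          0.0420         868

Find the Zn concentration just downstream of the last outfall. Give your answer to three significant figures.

118 µg/L

After outfall 1: Q = 3.900 + 0.1020 = 4.002 m³/s; C = (3.900·12.00 + 0.1020·921.0)/4.002 = 35.17 µg/L.
After outfall 2: Q = 4.002 + 0.6150 = 4.617 m³/s; C = (4.002·35.17 + 0.6150·607.0)/4.617 = 111.3 µg/L.
After outfall 3: Q = 4.617 + 0.04200 = 4.659 m³/s; C = (4.617·111.3 + 0.04200·868.0)/4.659 = 118.2 µg/L.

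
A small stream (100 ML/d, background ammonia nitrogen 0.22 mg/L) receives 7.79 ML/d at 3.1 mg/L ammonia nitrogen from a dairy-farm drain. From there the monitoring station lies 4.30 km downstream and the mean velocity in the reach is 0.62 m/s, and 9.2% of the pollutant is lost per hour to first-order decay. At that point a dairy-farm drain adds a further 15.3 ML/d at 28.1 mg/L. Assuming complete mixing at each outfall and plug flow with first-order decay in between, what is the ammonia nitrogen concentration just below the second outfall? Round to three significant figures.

After mixing, C = (100.0·0.2200 + 7.790·3.100) / 107.8 = 46.15/107.8 = 0.4281 mg/L; combined flow 107.8 ML/d.
Travel time t = 4.30·1000 / 0.62 = 6935 s = 1.927 h.
9.2%/h lost → k = −ln(1 − 0.092) = 0.09651 h⁻¹.
Decay over the reach: 0.4281·exp(−kt) = 0.4281·0.8303 = 0.3555 mg/L.
Second outfall: C = (107.8·0.3555 + 15.30·28.10)/123.1 = 3.804 mg/L.

3.80 mg/L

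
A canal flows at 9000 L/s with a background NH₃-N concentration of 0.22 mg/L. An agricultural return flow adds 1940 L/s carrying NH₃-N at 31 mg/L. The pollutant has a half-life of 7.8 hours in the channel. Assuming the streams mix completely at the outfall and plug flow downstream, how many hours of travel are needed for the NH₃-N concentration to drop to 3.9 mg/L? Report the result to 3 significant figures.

Flow-weighted average: C = (9000·0.2200 + 1940·31.00) / 10940 = 62120/10940 = 5.678 mg/L.
Half-life 7.8 h → k = ln 2 / 7.8 = 0.08887 h⁻¹ = 2.133 d⁻¹.
5.678·exp(−k·t) = 3.9 → t = ln(5.678/3.9)/k = 15220 s = 4.227 h.

4.23 h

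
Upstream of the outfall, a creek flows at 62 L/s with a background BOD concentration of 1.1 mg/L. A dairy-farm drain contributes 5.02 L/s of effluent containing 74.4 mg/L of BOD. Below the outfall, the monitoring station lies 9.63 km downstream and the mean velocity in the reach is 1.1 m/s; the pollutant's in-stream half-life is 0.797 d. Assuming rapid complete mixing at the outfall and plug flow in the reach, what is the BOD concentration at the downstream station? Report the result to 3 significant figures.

6.03 mg/L

Mass balance: C = (62.00·1.100 + 5.020·74.40) / 67.02 = 441.7/67.02 = 6.590 mg/L.
Travel time t = 9.63·1000 / 1.1 = 8755 s = 2.432 h.
Half-life 0.797 d → k = ln 2 / 0.797 = 0.8697 d⁻¹.
After decay, C = 6.590 × e^(−kt) = 6.590 × 0.9156 = 6.034 mg/L.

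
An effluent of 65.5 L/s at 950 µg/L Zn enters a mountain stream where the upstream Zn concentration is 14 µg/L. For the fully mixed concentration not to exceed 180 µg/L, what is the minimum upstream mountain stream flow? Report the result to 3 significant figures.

304 L/s

Set C_mix = 180: (Q·14.00 + 65.50·950.0) / (Q + 65.50) = 180
→ Q = 65.50·(950.0 − 180)/(180 − 14.00) = 303.8 L/s.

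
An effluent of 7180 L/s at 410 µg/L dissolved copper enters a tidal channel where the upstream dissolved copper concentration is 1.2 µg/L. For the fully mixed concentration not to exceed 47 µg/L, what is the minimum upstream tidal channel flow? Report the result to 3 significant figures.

Set C_mix = 47: (Q·1.200 + 7180·410.0) / (Q + 7180) = 47
→ Q = 7180·(410.0 − 47)/(47 − 1.200) = 56910 L/s.

56900 L/s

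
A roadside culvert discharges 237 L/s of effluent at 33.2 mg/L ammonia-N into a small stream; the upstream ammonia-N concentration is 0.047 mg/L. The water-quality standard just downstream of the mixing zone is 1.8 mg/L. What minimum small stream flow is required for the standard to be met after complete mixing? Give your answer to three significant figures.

4250 L/s

Set C_mix = 1.8: (Q·0.04700 + 237.0·33.20) / (Q + 237.0) = 1.8
→ Q = 237.0·(33.20 − 1.8)/(1.8 − 0.04700) = 4245 L/s.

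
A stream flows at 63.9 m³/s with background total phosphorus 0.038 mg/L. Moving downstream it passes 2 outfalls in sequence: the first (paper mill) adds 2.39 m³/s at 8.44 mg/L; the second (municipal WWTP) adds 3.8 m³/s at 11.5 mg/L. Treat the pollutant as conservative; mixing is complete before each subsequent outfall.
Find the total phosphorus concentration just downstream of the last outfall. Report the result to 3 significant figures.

After outfall 1: Q = 63.90 + 2.390 = 66.29 m³/s; C = (63.90·0.03800 + 2.390·8.440)/66.29 = 0.3409 mg/L.
After outfall 2: Q = 66.29 + 3.800 = 70.09 m³/s; C = (66.29·0.3409 + 3.800·11.50)/70.09 = 0.9459 mg/L.

0.946 mg/L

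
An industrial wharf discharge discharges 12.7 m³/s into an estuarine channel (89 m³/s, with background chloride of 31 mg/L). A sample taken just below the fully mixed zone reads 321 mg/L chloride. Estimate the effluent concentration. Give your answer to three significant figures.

2350 mg/L

Mass balance: 89.00·31.00 + 12.70·Cₑ = 101.7·321.0
→ Cₑ = (101.7·321.0 − 89.00·31.00) / 12.70 = 2353 mg/L.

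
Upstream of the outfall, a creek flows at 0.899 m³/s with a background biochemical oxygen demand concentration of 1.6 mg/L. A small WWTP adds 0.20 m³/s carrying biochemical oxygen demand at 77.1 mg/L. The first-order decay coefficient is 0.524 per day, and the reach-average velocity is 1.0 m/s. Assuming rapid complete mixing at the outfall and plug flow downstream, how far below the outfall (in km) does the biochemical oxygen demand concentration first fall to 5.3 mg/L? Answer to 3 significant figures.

Flow-weighted average: C = (0.8990·1.600 + 0.2000·77.10) / 1.099 = 16.86/1.099 = 15.34 mg/L.
Set 15.34·exp(−k·t) = 5.3 → t = ln(15.34/5.3)/k = 175200 s = 48.68 h.
Distance = v·t = 1.0·175200 = 175200 m = 175.2 km.

175 km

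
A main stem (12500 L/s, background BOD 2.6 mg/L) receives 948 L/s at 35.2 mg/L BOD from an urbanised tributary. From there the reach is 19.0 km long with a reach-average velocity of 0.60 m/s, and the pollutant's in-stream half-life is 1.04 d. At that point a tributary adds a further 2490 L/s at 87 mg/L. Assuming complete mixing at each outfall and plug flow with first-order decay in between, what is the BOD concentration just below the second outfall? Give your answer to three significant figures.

16.8 mg/L

Mass balance: C = (12500·2.600 + 948.0·35.20) / 13450 = 65870/13450 = 4.898 mg/L; combined flow 13450 L/s.
Travel time t = 19.0·1000 / 0.60 = 31670 s = 8.796 h.
Half-life 1.04 d → k = ln 2 / 1.04 = 0.6665 d⁻¹.
First-order decay: C = 4.898·exp(−k·t) = 4.898·0.7833 = 3.837 mg/L.
At the second outfall, C = (13450·3.837 + 2490·87.00) / (13450 + 2490) = 16.83 mg/L.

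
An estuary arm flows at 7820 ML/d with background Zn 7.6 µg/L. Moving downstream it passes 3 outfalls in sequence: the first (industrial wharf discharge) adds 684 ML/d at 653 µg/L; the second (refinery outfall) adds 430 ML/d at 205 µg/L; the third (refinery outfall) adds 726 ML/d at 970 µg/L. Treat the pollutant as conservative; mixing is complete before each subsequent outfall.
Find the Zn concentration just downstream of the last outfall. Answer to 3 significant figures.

134 µg/L

Below outfall 1: Q → 8504 ML/d, C = (7820·7.600 + 684.0·653.0)/8504 = 59.51 µg/L.
Below outfall 2: Q → 8934 ML/d, C = (8504·59.51 + 430.0·205.0)/8934 = 66.51 µg/L.
Below outfall 3: Q → 9660 ML/d, C = (8934·66.51 + 726.0·970.0)/9660 = 134.4 µg/L.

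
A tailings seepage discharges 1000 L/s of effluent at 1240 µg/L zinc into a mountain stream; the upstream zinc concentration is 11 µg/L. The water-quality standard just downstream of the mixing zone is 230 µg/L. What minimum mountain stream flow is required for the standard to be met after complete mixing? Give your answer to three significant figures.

Set C_mix = 230: (Q·11.00 + 1000·1240) / (Q + 1000) = 230
→ Q = 1000·(1240 − 230)/(230 − 11.00) = 4612 L/s.

4610 L/s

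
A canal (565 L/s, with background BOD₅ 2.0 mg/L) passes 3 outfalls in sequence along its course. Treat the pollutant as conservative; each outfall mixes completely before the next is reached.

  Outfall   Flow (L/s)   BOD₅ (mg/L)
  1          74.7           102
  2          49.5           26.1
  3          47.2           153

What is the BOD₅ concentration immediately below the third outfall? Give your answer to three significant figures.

Outfall 1: combined Q = 639.7 L/s; C = (565.0·2.000 + 74.70·102.0)/639.7 = 13.68 mg/L.
Outfall 2: combined Q = 689.2 L/s; C = (639.7·13.68 + 49.50·26.10)/689.2 = 14.57 mg/L.
Outfall 3: combined Q = 736.4 L/s; C = (689.2·14.57 + 47.20·153.0)/736.4 = 23.44 mg/L.

23.4 mg/L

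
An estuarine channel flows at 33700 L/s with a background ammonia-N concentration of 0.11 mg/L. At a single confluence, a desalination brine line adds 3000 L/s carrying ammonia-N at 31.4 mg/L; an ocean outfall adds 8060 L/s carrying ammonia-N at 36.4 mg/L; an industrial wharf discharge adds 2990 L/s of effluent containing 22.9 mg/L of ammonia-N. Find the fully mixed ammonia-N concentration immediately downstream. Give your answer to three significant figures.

After mixing, C = (33700·0.1100 + 3000·31.40 + 8060·36.40 + 2990·22.90) / 47750 = 459800/47750 = 9.629 mg/L.

9.63 mg/L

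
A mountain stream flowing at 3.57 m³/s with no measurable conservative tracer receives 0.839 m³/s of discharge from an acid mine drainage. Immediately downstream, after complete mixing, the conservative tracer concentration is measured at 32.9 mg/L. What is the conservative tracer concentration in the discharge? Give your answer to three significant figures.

173 mg/L

Mass balance: 3.570·0 + 0.8390·Cₑ = 4.409·32.90
→ Cₑ = (4.409·32.90 − 3.570·0) / 0.8390 = 172.9 mg/L.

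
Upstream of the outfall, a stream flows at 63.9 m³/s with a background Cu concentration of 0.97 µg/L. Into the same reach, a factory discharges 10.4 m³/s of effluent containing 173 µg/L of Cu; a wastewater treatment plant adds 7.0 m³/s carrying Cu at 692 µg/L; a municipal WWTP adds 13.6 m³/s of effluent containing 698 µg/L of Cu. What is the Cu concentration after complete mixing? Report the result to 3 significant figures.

171 µg/L

Conservation of mass: C = (63.90·0.9700 + 10.40·173.0 + 7.000·692.0 + 13.60·698.0) / 94.90 = 16200/94.90 = 170.7 µg/L.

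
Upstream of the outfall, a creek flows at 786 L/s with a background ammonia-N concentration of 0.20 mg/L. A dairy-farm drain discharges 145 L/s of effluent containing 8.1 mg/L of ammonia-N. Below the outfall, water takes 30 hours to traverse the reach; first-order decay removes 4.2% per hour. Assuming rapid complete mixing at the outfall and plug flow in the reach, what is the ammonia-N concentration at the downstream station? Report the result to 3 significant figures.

After mixing, C = (786.0·0.2000 + 145.0·8.100) / 931.0 = 1332/931.0 = 1.430 mg/L.
4.2%/h lost → k = −ln(1 − 0.042) = 0.04291 h⁻¹.
Decay over the reach: 1.430·exp(−kt) = 1.430·0.2760 = 0.3948 mg/L.

0.395 mg/L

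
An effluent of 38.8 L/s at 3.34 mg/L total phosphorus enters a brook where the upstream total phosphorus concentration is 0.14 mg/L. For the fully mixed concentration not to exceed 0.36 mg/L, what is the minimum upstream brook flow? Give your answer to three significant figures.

526 L/s

Set C_mix = 0.36: (Q·0.1400 + 38.80·3.340) / (Q + 38.80) = 0.36
→ Q = 38.80·(3.340 − 0.36)/(0.36 − 0.1400) = 525.6 L/s.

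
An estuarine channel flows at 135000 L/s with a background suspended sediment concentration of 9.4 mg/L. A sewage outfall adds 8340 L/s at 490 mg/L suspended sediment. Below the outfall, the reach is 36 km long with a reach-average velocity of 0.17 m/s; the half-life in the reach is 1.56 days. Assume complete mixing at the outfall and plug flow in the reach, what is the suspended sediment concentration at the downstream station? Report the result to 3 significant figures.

Mixed concentration C = ΣQC/ΣQ = (135000·9.400 + 8340·490.0) / 143300 = 5356000/143300 = 37.36 mg/L.
Travel time t = 36·1000 / 0.17 = 211800 s = 58.82 h.
Half-life 1.56 d → k = ln 2 / 1.56 = 0.4443 d⁻¹.
After decay, C = 37.36 × e^(−kt) = 37.36 × 0.3365 = 12.57 mg/L.

12.6 mg/L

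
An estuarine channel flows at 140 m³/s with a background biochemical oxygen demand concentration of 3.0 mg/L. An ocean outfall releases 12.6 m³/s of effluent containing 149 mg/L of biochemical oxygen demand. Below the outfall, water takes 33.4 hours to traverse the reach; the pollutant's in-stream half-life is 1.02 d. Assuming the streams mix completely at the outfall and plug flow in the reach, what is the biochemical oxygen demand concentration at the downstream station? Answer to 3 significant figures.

5.85 mg/L

Mixed concentration C = ΣQC/ΣQ = (140.0·3.000 + 12.60·149.0) / 152.6 = 2297/152.6 = 15.06 mg/L.
Half-life 1.02 d → k = ln 2 / 1.02 = 0.6796 d⁻¹.
Decay over the reach: 15.06·exp(−kt) = 15.06·0.3884 = 5.847 mg/L.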